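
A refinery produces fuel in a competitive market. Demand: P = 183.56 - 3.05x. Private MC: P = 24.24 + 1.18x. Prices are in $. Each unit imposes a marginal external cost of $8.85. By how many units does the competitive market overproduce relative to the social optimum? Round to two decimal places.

Market equilibrium (private): 24.24 + 1.18x = 183.56 - 3.05x → x_m = 37.6643.
Social marginal cost = private MC + MEC = 33.09 + 1.18x.
Set SMC = demand: 33.09 + 1.18x = 183.56 - 3.05x → x* = 35.5721.
Gap = |37.6643 − 35.5721| = 2.0922.

2.09 units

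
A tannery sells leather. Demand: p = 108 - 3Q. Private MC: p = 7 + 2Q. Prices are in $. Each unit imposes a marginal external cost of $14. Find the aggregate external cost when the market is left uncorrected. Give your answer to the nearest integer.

Market equilibrium (private): 7 + 2Q = 108 - 3Q → Q_m = 20.2000.
Total external cost = MEC × Q_m = 14 × 20.2000 = 282.8000.

$283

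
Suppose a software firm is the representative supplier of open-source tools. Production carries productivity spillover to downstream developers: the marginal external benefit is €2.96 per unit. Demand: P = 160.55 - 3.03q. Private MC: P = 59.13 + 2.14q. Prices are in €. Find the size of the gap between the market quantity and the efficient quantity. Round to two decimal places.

0.57 units

Market equilibrium (private): 59.13 + 2.14q = 160.55 - 3.03q → q_m = 19.6170.
Social marginal cost = private MC − MEB = 56.17 + 2.14q.
Set SMC = demand: 56.17 + 2.14q = 160.55 - 3.03q → q* = 20.1896.
Gap = |19.6170 − 20.1896| = 0.5726.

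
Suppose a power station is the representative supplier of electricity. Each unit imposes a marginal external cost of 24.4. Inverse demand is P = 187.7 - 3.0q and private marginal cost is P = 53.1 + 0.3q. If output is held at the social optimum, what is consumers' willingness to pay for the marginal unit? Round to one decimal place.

P = 87.5

Social marginal cost = private MC + MEC = 77.5 + 0.3q.
Set SMC = demand: 77.5 + 0.3q = 187.7 - 3.0q → q* = 33.3939.
Consumer price on the demand curve at q*: 187.7 − 3.0×33.3939 = 87.5183.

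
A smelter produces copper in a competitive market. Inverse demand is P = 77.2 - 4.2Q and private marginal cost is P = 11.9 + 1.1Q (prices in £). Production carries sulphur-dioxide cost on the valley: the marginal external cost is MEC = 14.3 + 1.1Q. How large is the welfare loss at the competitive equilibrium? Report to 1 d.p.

DWL = £60.6

Market equilibrium (private): 11.9 + 1.1Q = 77.2 - 4.2Q → Q_m = 12.3208.
Social marginal cost = private MC + MEC = 26.2 + 2.2Q.
Set SMC = demand: 26.2 + 2.2Q = 77.2 - 4.2Q → Q* = 7.9688.
Height of the DWL triangle at Q_m is SMC(Q_m) − demand(Q_m) = MEC(Q_m) = 27.8528.
DWL = ½ × 4.3520 × 27.8528 = 60.6077.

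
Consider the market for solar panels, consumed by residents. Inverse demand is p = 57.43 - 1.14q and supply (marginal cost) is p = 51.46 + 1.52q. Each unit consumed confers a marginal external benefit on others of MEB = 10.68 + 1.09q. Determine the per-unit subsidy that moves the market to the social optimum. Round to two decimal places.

subsidy = 22.24 per unit

Social marginal benefit = demand + MEB = 68.11 - 0.05q.
Set SMB = MC: 68.11 - 0.05q = 51.46 + 1.52q → q* = 10.6051.
The Pigouvian subsidy equals MEB at q*: 10.68 + 1.09×10.6051 = 22.2396.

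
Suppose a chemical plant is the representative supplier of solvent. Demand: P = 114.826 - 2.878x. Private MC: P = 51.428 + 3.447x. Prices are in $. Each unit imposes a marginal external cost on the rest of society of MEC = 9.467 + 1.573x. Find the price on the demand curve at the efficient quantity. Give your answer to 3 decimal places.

Social marginal cost = private MC + MEC = 60.895 + 5.020x.
Set SMC = demand: 60.895 + 5.020x = 114.826 - 2.878x → x* = 6.8284.
Consumer price on the demand curve at x*: 114.826 − 2.878×6.8284 = 95.1739.

P = $95.174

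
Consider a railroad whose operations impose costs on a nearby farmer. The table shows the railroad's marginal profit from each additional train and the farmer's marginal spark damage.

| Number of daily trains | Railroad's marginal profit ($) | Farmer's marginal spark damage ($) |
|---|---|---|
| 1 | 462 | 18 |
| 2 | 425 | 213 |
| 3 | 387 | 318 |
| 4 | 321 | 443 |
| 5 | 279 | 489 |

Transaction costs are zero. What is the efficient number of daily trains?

Bargaining reaches the level where marginal profit last exceeds marginal spark damage.
That holds through level 3 (387 ≥ 318) but not at 4 (321 < 443).

3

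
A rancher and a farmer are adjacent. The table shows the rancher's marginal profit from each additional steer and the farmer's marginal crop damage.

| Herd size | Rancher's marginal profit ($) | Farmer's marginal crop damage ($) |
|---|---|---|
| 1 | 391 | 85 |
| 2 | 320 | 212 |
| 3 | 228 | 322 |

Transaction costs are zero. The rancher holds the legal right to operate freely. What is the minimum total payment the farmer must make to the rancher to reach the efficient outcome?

$228

Left alone the rancher would choose level 3 (marginal profit stays positive).
Efficient level: k* = 2 (marginal profit ≥ marginal crop damage through 2).
The farmer must at least cover the rancher's forgone profit from cutting 3→2: 228 = 228.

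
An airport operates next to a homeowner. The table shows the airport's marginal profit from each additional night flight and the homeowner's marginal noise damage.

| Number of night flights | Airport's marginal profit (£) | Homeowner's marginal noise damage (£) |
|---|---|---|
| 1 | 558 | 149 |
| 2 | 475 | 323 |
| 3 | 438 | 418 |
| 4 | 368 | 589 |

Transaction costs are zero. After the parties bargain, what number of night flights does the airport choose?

Bargaining reaches the level where marginal profit last exceeds marginal noise damage.
That holds through level 3 (438 ≥ 418) but not at 4 (368 < 589).

3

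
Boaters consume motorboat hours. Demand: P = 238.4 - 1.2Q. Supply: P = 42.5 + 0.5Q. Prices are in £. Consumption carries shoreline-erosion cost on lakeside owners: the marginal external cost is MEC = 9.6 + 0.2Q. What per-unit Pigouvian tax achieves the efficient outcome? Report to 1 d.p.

tax = £29.2 per unit

Social marginal benefit = demand − MEC = 228.8 - 1.4Q.
Set SMB = MC: 228.8 - 1.4Q = 42.5 + 0.5Q → Q* = 98.0526.
The Pigouvian tax equals MEC at Q*: 9.6 + 0.2×98.0526 = 29.2105.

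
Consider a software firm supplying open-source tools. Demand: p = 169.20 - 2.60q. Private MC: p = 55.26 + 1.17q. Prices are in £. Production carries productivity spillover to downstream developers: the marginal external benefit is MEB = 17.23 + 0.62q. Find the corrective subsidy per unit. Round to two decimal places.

subsidy = £43.05 per unit

Social marginal cost = private MC − MEB = 38.03 + 0.55q.
Set SMC = demand: 38.03 + 0.55q = 169.20 - 2.60q → q* = 41.6413.
The Pigouvian subsidy equals MEB at q*: 17.23 + 0.62×41.6413 = 43.0476.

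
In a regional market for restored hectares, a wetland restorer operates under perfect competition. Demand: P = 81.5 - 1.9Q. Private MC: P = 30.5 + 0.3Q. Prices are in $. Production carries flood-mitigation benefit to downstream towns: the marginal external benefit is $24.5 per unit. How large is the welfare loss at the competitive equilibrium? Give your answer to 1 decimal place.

DWL = $136.4

Market equilibrium (private): 30.5 + 0.3Q = 81.5 - 1.9Q → Q_m = 23.1818.
Social marginal cost = private MC − MEB = 6.0 + 0.3Q.
Set SMC = demand: 6.0 + 0.3Q = 81.5 - 1.9Q → Q* = 34.3182.
The loss is the area between SMC and demand from Q* to Q_m; with linear curves that's a triangle of height MEB(Q_m).
DWL = ½ × 11.1364 × 24.5000 = 136.4209.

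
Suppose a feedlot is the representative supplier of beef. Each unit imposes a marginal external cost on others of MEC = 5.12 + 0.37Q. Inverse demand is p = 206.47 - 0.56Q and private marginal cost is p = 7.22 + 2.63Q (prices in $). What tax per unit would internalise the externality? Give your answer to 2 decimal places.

tax = $25.30 per unit

Social marginal cost = private MC + MEC = 12.34 + 3.00Q.
Set SMC = demand: 12.34 + 3.00Q = 206.47 - 0.56Q → Q* = 54.5309.
The Pigouvian tax equals MEC at Q*: 5.12 + 0.37×54.5309 = 25.2964.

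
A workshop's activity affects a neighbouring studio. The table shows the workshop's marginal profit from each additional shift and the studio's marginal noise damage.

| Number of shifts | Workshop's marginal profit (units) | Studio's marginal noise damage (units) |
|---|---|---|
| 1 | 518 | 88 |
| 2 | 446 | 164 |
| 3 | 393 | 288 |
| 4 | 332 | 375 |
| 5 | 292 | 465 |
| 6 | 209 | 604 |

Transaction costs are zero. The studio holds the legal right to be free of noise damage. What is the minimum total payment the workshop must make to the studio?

Efficient level: marginal profit ≥ marginal noise damage through level 3, so k* = 3.
With the studio holding the right, the workshop must at least compensate total damage at k*: 88 + 164 + 288 = 540.

540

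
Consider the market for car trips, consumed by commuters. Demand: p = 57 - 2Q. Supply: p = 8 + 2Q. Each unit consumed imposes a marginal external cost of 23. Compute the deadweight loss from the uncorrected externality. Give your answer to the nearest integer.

Market equilibrium (private): 8 + 2Q = 57 - 2Q → Q_m = 12.2500.
Social marginal benefit = demand − MEC = 34 - 2Q.
Set SMB = MC: 34 - 2Q = 8 + 2Q → Q* = 6.5000.
Between Q* and Q_m the wedge MC − SMB runs linearly from 0 to MEC(Q_m), so the loss is a triangle.
DWL = ½ × 5.7500 × 23.0000 = 66.1250.

DWL = 66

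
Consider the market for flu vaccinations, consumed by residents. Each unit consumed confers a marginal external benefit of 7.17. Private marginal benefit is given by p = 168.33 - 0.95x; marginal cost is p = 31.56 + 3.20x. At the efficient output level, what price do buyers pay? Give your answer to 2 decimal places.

Social marginal benefit = demand + MEB = 175.50 - 0.95x.
Set SMB = MC: 175.50 - 0.95x = 31.56 + 3.20x → x* = 34.6843.
Consumer price on the demand curve at x*: 168.33 − 0.95×34.6843 = 135.3799.

P = 135.38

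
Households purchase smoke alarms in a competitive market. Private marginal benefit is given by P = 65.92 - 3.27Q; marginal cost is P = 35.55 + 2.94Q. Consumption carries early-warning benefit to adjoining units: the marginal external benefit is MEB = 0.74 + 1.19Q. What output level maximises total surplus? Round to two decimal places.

Social marginal benefit = demand + MEB = 66.66 - 2.08Q.
Set SMB = MC: 66.66 - 2.08Q = 35.55 + 2.94Q → Q* = 6.1972.

Q* = 6.20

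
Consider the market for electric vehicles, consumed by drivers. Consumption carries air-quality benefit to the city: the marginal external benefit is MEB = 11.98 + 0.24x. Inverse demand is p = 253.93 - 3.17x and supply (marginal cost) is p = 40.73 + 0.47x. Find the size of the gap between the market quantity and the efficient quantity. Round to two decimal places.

7.66 units

Market equilibrium (private): 40.73 + 0.47x = 253.93 - 3.17x → x_m = 58.5714.
Social marginal benefit = demand + MEB = 265.91 - 2.93x.
Set SMB = MC: 265.91 - 2.93x = 40.73 + 0.47x → x* = 66.2294.
Gap = |58.5714 − 66.2294| = 7.6580.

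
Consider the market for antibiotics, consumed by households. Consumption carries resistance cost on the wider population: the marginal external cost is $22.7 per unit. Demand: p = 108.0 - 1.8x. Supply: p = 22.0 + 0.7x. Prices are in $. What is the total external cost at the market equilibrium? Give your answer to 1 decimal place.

$780.9

Market equilibrium (private): 22.0 + 0.7x = 108.0 - 1.8x → x_m = 34.4000.
Total external cost = MEC × x_m = 22.7 × 34.4000 = 780.8800.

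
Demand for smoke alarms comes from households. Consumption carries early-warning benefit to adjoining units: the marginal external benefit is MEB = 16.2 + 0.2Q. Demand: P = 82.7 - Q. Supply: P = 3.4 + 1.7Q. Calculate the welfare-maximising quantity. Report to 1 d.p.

Q* = 38.2

Social marginal benefit = demand + MEB = 98.9 - 0.8Q.
Set SMB = MC: 98.9 - 0.8Q = 3.4 + 1.7Q → Q* = 38.2000.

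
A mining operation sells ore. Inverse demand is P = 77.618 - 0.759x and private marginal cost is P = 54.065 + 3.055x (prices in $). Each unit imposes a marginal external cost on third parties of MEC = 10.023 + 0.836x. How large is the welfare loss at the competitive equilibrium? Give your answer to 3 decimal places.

Market equilibrium (private): 54.065 + 3.055x = 77.618 - 0.759x → x_m = 6.1754.
Social marginal cost = private MC + MEC = 64.088 + 3.891x.
Set SMC = demand: 64.088 + 3.891x = 77.618 - 0.759x → x* = 2.9097.
Height of the DWL triangle at x_m is SMC(x_m) − demand(x_m) = MEC(x_m) = 15.1856.
DWL = ½ × 3.2657 × 15.1856 = 24.7958.

DWL = $24.796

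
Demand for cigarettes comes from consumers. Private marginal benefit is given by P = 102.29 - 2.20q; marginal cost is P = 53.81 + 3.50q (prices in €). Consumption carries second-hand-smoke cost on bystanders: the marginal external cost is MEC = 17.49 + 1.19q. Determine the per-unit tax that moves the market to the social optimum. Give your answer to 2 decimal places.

tax = €22.84 per unit

Social marginal benefit = demand − MEC = 84.80 - 3.39q.
Set SMB = MC: 84.80 - 3.39q = 53.81 + 3.50q → q* = 4.4978.
The Pigouvian tax equals MEC at q*: 17.49 + 1.19×4.4978 = 22.8424.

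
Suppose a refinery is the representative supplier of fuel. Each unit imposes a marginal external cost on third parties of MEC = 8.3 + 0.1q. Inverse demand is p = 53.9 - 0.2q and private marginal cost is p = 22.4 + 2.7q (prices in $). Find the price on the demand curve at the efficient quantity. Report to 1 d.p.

Social marginal cost = private MC + MEC = 30.7 + 2.8q.
Set SMC = demand: 30.7 + 2.8q = 53.9 - 0.2q → q* = 7.7333.
Consumer price on the demand curve at q*: 53.9 − 0.2×7.7333 = 52.3533.

P = $52.4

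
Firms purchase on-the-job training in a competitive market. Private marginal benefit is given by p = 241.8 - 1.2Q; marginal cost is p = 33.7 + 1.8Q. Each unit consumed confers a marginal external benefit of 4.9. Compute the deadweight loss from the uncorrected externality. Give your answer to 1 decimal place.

Market equilibrium (private): 33.7 + 1.8Q = 241.8 - 1.2Q → Q_m = 69.3667.
Social marginal benefit = demand + MEB = 246.7 - 1.2Q.
Set SMB = MC: 246.7 - 1.2Q = 33.7 + 1.8Q → Q* = 71.0000.
The loss is the area between SMB and MC from Q* to Q_m; with linear curves that's a triangle of height MEB(Q_m).
DWL = ½ × 1.6333 × 4.9000 = 4.0016.

DWL = 4.0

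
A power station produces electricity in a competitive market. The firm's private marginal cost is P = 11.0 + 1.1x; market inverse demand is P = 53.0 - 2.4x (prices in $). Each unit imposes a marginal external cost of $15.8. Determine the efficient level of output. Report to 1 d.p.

x* = 7.5

Social marginal cost = private MC + MEC = 26.8 + 1.1x.
Set SMC = demand: 26.8 + 1.1x = 53.0 - 2.4x → x* = 7.4857.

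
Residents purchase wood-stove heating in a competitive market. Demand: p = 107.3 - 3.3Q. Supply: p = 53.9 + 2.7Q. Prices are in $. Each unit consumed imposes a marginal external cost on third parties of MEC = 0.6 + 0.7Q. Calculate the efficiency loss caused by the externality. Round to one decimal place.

DWL = $3.5

Market equilibrium (private): 53.9 + 2.7Q = 107.3 - 3.3Q → Q_m = 8.9000.
Social marginal benefit = demand − MEC = 106.7 - 4.0Q.
Set SMB = MC: 106.7 - 4.0Q = 53.9 + 2.7Q → Q* = 7.8806.
Between Q* and Q_m the wedge MC − SMB runs linearly from 0 to MEC(Q_m), so the loss is a triangle.
DWL = ½ × 1.0194 × 6.8300 = 3.4813.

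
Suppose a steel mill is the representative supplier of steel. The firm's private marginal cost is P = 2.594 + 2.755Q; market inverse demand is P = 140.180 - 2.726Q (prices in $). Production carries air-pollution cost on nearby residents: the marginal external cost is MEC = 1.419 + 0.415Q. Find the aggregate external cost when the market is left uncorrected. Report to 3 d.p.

Market equilibrium (private): 2.594 + 2.755Q = 140.180 - 2.726Q → Q_m = 25.1024.
Total external cost = ∫₀^{Q_m} (1.419 + 0.415Q) dQ = 1.419×25.1024 + ½×0.415×25.1024² = 166.3724.

$166.372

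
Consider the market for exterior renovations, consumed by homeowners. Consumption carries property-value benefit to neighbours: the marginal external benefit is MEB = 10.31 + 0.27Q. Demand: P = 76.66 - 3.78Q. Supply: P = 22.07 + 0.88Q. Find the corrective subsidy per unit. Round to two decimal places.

Social marginal benefit = demand + MEB = 86.97 - 3.51Q.
Set SMB = MC: 86.97 - 3.51Q = 22.07 + 0.88Q → Q* = 14.7836.
The Pigouvian subsidy equals MEB at Q*: 10.31 + 0.27×14.7836 = 14.3016.

subsidy = 14.30 per unit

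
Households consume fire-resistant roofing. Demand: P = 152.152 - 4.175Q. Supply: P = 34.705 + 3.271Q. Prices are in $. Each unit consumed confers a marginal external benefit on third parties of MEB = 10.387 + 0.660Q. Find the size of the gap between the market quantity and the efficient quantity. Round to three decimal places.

3.065 units

Market equilibrium (private): 34.705 + 3.271Q = 152.152 - 4.175Q → Q_m = 15.7732.
Social marginal benefit = demand + MEB = 162.539 - 3.515Q.
Set SMB = MC: 162.539 - 3.515Q = 34.705 + 3.271Q → Q* = 18.8379.
Gap = |15.7732 − 18.8379| = 3.0647.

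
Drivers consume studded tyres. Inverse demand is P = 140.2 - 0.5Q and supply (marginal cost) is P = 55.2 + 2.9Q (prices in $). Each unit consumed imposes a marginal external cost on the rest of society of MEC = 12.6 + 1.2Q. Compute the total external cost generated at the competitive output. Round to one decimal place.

$690.0

Market equilibrium (private): 55.2 + 2.9Q = 140.2 - 0.5Q → Q_m = 25.0000.
Total external cost = ∫₀^{Q_m} (12.6 + 1.2Q) dQ = 12.6×25.0000 + ½×1.2×25.0000² = 690.0000.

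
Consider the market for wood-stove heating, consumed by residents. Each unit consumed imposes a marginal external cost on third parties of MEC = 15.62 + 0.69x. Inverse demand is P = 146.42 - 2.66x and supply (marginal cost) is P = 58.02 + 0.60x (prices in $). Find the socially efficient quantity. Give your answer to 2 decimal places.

Social marginal benefit = demand − MEC = 130.80 - 3.35x.
Set SMB = MC: 130.80 - 3.35x = 58.02 + 0.60x → x* = 18.4253.

x* = 18.43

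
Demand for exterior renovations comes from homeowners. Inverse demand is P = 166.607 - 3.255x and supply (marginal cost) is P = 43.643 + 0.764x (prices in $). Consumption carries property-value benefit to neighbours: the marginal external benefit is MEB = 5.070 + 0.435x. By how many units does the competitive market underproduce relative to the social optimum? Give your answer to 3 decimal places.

Market equilibrium (private): 43.643 + 0.764x = 166.607 - 3.255x → x_m = 30.5957.
Social marginal benefit = demand + MEB = 171.677 - 2.820x.
Set SMB = MC: 171.677 - 2.820x = 43.643 + 0.764x → x* = 35.7238.
Gap = |30.5957 − 35.7238| = 5.1281.

5.128 units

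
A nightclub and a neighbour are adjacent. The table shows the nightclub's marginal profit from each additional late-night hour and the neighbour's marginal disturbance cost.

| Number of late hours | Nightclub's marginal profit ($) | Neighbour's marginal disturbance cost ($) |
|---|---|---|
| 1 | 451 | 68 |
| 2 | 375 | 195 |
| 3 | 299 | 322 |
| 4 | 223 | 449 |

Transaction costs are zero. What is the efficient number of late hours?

2

Bargaining reaches the level where marginal profit last exceeds marginal disturbance cost.
That holds through level 2 (375 ≥ 195) but not at 3 (299 < 322).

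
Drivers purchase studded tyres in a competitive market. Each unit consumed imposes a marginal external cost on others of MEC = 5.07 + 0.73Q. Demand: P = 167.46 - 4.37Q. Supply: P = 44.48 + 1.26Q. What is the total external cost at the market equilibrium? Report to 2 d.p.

Market equilibrium (private): 44.48 + 1.26Q = 167.46 - 4.37Q → Q_m = 21.8437.
Total external cost = ∫₀^{Q_m} (5.07 + 0.73Q) dQ = 5.07×21.8437 + ½×0.73×21.8437² = 284.9063.

284.91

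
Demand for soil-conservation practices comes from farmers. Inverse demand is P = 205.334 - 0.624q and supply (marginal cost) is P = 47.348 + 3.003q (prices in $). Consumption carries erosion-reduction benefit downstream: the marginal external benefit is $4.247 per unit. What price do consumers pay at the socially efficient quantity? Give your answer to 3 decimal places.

Social marginal benefit = demand + MEB = 209.581 - 0.624q.
Set SMB = MC: 209.581 - 0.624q = 47.348 + 3.003q → q* = 44.7293.
Consumer price on the demand curve at q*: 205.334 − 0.624×44.7293 = 177.4229.

P = $177.423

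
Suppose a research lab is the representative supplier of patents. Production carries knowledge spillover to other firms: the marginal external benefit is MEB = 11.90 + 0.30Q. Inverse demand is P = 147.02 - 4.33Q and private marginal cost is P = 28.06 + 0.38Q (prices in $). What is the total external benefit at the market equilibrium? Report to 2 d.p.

$396.24

Market equilibrium (private): 28.06 + 0.38Q = 147.02 - 4.33Q → Q_m = 25.2569.
Total external benefit = ∫₀^{Q_m} (11.90 + 0.30Q) dQ = 11.90×25.2569 + ½×0.30×25.2569² = 396.2438.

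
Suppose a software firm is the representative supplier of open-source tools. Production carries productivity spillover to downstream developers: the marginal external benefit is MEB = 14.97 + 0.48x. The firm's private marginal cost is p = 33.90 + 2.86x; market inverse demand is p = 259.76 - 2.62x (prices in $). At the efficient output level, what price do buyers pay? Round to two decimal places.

Social marginal cost = private MC − MEB = 18.93 + 2.38x.
Set SMC = demand: 18.93 + 2.38x = 259.76 - 2.62x → x* = 48.1660.
Consumer price on the demand curve at x*: 259.76 − 2.62×48.1660 = 133.5651.

P = $133.57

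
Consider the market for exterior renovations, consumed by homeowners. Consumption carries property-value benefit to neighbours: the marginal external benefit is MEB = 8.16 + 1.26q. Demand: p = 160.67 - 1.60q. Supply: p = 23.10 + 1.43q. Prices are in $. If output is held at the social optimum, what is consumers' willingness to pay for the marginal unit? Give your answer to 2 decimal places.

P = $28.94

Social marginal benefit = demand + MEB = 168.83 - 0.34q.
Set SMB = MC: 168.83 - 0.34q = 23.10 + 1.43q → q* = 82.3333.
Consumer price on the demand curve at q*: 160.67 − 1.60×82.3333 = 28.9367.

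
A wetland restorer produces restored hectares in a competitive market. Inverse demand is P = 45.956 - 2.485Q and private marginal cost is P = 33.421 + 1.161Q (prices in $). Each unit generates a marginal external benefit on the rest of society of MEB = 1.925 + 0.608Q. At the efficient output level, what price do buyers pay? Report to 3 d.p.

Social marginal cost = private MC − MEB = 31.496 + 0.553Q.
Set SMC = demand: 31.496 + 0.553Q = 45.956 - 2.485Q → Q* = 4.7597.
Consumer price on the demand curve at Q*: 45.956 − 2.485×4.7597 = 34.1281.

P = $34.128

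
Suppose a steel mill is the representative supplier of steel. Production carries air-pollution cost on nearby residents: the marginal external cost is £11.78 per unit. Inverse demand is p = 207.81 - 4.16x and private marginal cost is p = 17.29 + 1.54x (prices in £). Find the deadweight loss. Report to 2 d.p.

Market equilibrium (private): 17.29 + 1.54x = 207.81 - 4.16x → x_m = 33.4246.
Social marginal cost = private MC + MEC = 29.07 + 1.54x.
Set SMC = demand: 29.07 + 1.54x = 207.81 - 4.16x → x* = 31.3579.
The loss is the area between SMC and demand from x* to x_m; with linear curves that's a triangle of height MEC(x_m).
DWL = ½ × 2.0667 × 11.7800 = 12.1729.

DWL = £12.17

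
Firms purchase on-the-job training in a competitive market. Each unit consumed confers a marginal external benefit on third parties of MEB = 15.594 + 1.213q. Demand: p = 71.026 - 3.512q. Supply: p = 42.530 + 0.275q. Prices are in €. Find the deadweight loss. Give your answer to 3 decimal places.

DWL = €118.716

Market equilibrium (private): 42.530 + 0.275q = 71.026 - 3.512q → q_m = 7.5247.
Social marginal benefit = demand + MEB = 86.620 - 2.299q.
Set SMB = MC: 86.620 - 2.299q = 42.530 + 0.275q → q* = 17.1290.
The welfare-loss triangle has base |q_m − q*| and height MEB(q_m) (the vertical gap between SMB and MC is zero at q* and MEB at q_m).
DWL = ½ × 9.6043 × 24.7214 = 118.7159.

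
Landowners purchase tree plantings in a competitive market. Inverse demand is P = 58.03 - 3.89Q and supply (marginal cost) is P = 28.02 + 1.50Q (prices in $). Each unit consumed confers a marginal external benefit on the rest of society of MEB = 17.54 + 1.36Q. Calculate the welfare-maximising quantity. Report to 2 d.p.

Social marginal benefit = demand + MEB = 75.57 - 2.53Q.
Set SMB = MC: 75.57 - 2.53Q = 28.02 + 1.50Q → Q* = 11.7990.

Q* = 11.80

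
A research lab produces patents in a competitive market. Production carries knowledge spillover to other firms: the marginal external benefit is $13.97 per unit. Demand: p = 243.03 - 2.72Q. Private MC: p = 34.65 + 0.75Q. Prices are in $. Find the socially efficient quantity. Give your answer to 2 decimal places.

Social marginal cost = private MC − MEB = 20.68 + 0.75Q.
Set SMC = demand: 20.68 + 0.75Q = 243.03 - 2.72Q → Q* = 64.0778.

Q* = 64.08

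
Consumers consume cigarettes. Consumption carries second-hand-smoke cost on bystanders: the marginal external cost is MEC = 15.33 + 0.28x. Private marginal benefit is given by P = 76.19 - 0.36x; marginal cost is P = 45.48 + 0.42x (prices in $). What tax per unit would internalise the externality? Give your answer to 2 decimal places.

Social marginal benefit = demand − MEC = 60.86 - 0.64x.
Set SMB = MC: 60.86 - 0.64x = 45.48 + 0.42x → x* = 14.5094.
The Pigouvian tax equals MEC at x*: 15.33 + 0.28×14.5094 = 19.3926.

tax = $19.39 per unit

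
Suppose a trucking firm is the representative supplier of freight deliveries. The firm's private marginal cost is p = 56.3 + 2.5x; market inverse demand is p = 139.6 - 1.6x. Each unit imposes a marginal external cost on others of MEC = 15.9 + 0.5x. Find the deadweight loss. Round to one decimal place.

Market equilibrium (private): 56.3 + 2.5x = 139.6 - 1.6x → x_m = 20.3171.
Social marginal cost = private MC + MEC = 72.2 + 3.0x.
Set SMC = demand: 72.2 + 3.0x = 139.6 - 1.6x → x* = 14.6522.
Height of the DWL triangle at x_m is SMC(x_m) − demand(x_m) = MEC(x_m) = 26.0585.
DWL = ½ × 5.6649 × 26.0585 = 73.8094.

DWL = 73.8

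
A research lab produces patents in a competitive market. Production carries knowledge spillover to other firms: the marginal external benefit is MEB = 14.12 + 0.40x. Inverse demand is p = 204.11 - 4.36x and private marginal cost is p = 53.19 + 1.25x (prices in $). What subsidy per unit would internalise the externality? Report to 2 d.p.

subsidy = $26.79 per unit

Social marginal cost = private MC − MEB = 39.07 + 0.85x.
Set SMC = demand: 39.07 + 0.85x = 204.11 - 4.36x → x* = 31.6775.
The Pigouvian subsidy equals MEB at x*: 14.12 + 0.40×31.6775 = 26.7910.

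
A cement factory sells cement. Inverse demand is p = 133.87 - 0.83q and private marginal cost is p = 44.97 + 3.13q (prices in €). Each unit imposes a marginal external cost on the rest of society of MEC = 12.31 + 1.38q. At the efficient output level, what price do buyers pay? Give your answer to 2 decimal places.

P = €121.97

Social marginal cost = private MC + MEC = 57.28 + 4.51q.
Set SMC = demand: 57.28 + 4.51q = 133.87 - 0.83q → q* = 14.3427.
Consumer price on the demand curve at q*: 133.87 − 0.83×14.3427 = 121.9656.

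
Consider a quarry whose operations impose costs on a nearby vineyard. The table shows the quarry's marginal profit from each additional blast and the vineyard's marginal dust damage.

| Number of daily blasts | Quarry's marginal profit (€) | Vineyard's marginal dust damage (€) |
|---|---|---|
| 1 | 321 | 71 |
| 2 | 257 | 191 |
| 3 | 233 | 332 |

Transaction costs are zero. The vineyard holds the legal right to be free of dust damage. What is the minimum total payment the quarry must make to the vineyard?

Efficient level: marginal profit ≥ marginal dust damage through level 2, so k* = 2.
With the vineyard holding the right, the quarry must at least compensate total damage at k*: 71 + 191 = 262.

€262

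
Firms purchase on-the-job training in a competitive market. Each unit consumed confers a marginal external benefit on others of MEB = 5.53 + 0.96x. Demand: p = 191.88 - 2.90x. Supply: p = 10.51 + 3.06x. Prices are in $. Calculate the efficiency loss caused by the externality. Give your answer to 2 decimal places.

Market equilibrium (private): 10.51 + 3.06x = 191.88 - 2.90x → x_m = 30.4312.
Social marginal benefit = demand + MEB = 197.41 - 1.94x.
Set SMB = MC: 197.41 - 1.94x = 10.51 + 3.06x → x* = 37.3800.
Height of the DWL triangle at x_m is SMB(x_m) − MC(x_m) = MEB(x_m) = 34.7440.
DWL = ½ × 6.9488 × 34.7440 = 120.7146.

DWL = $120.71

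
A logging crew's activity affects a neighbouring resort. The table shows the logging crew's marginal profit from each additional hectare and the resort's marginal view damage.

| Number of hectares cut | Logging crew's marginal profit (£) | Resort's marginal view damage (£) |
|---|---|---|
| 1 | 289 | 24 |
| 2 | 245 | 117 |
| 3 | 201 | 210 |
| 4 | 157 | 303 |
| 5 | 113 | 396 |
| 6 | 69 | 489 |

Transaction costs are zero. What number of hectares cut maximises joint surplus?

2

Bargaining reaches the level where marginal profit last exceeds marginal view damage.
That holds through level 2 (245 ≥ 117) but not at 3 (201 < 210).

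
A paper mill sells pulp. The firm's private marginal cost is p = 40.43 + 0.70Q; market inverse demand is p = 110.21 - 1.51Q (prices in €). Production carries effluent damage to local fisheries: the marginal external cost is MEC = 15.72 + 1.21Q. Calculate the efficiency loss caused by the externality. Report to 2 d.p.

Market equilibrium (private): 40.43 + 0.70Q = 110.21 - 1.51Q → Q_m = 31.5747.
Social marginal cost = private MC + MEC = 56.15 + 1.91Q.
Set SMC = demand: 56.15 + 1.91Q = 110.21 - 1.51Q → Q* = 15.8070.
The welfare-loss triangle has base |Q_m − Q*| and height MEC(Q_m) (the vertical gap between SMC and demand is zero at Q* and MEC at Q_m).
DWL = ½ × 15.7677 × 53.9253 = 425.1390.

DWL = €425.14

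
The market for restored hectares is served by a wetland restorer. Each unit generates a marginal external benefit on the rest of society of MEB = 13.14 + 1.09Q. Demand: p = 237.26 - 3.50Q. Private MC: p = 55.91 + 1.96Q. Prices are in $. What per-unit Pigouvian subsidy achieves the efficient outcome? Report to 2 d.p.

Social marginal cost = private MC − MEB = 42.77 + 0.87Q.
Set SMC = demand: 42.77 + 0.87Q = 237.26 - 3.50Q → Q* = 44.5057.
The Pigouvian subsidy equals MEB at Q*: 13.14 + 1.09×44.5057 = 61.6512.

subsidy = $61.65 per unit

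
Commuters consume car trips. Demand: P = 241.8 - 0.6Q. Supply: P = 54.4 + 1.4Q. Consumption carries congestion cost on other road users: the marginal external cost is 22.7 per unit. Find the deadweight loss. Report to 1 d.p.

DWL = 128.8

Market equilibrium (private): 54.4 + 1.4Q = 241.8 - 0.6Q → Q_m = 93.7000.
Social marginal benefit = demand − MEC = 219.1 - 0.6Q.
Set SMB = MC: 219.1 - 0.6Q = 54.4 + 1.4Q → Q* = 82.3500.
The loss is the area between SMB and MC from Q* to Q_m; with linear curves that's a triangle of height MEC(Q_m).
DWL = ½ × 11.3500 × 22.7000 = 128.8225.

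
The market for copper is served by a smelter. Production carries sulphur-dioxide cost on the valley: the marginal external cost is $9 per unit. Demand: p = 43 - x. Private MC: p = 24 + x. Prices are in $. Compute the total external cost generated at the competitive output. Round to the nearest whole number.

$86

Market equilibrium (private): 24 + x = 43 - x → x_m = 9.5000.
Total external cost = MEC × x_m = 9 × 9.5000 = 85.5000.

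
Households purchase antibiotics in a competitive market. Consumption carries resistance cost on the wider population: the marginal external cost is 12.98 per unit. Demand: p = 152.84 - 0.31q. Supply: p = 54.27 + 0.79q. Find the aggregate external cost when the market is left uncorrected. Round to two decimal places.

Market equilibrium (private): 54.27 + 0.79q = 152.84 - 0.31q → q_m = 89.6091.
Total external cost = MEC × q_m = 12.98 × 89.6091 = 1163.1261.

1163.13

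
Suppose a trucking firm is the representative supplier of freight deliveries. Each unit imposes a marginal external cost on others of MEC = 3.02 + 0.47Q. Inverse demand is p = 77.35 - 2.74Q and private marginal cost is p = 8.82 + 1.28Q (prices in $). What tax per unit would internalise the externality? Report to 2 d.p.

tax = $9.88 per unit

Social marginal cost = private MC + MEC = 11.84 + 1.75Q.
Set SMC = demand: 11.84 + 1.75Q = 77.35 - 2.74Q → Q* = 14.5902.
The Pigouvian tax equals MEC at Q*: 3.02 + 0.47×14.5902 = 9.8774.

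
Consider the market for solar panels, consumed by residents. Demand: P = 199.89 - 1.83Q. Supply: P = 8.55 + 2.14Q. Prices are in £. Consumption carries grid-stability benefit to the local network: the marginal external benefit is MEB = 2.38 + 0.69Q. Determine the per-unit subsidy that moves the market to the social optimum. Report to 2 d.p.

Social marginal benefit = demand + MEB = 202.27 - 1.14Q.
Set SMB = MC: 202.27 - 1.14Q = 8.55 + 2.14Q → Q* = 59.0610.
The Pigouvian subsidy equals MEB at Q*: 2.38 + 0.69×59.0610 = 43.1321.

subsidy = £43.13 per unit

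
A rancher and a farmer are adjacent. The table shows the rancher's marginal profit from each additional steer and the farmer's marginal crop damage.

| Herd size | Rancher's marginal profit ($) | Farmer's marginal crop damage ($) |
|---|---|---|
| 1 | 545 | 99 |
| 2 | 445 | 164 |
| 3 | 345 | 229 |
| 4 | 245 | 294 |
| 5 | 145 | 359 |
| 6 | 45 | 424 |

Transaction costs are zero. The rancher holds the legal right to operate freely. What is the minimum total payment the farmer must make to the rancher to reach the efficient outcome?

$435

Left alone the rancher would choose level 6 (marginal profit stays positive).
Efficient level: k* = 3 (marginal profit ≥ marginal crop damage through 3).
The farmer must at least cover the rancher's forgone profit from cutting 6→3: 245 + 145 + 45 = 435.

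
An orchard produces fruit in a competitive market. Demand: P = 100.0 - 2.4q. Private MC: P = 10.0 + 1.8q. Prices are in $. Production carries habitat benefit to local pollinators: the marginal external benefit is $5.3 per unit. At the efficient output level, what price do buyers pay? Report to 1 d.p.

P = $45.5

Social marginal cost = private MC − MEB = 4.7 + 1.8q.
Set SMC = demand: 4.7 + 1.8q = 100.0 - 2.4q → q* = 22.6905.
Consumer price on the demand curve at q*: 100.0 − 2.4×22.6905 = 45.5428.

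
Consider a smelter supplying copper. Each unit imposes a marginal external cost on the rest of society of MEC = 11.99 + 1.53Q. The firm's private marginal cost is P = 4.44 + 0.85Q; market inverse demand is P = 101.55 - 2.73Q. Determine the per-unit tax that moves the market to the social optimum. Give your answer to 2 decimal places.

Social marginal cost = private MC + MEC = 16.43 + 2.38Q.
Set SMC = demand: 16.43 + 2.38Q = 101.55 - 2.73Q → Q* = 16.6575.
The Pigouvian tax equals MEC at Q*: 11.99 + 1.53×16.6575 = 37.4760.

tax = 37.48 per unit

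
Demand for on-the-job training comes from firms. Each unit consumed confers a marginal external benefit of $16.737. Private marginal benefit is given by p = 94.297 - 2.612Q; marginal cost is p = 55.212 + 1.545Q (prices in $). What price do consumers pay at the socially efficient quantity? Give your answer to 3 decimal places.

Social marginal benefit = demand + MEB = 111.034 - 2.612Q.
Set SMB = MC: 111.034 - 2.612Q = 55.212 + 1.545Q → Q* = 13.4284.
Consumer price on the demand curve at Q*: 94.297 − 2.612×13.4284 = 59.2220.

P = $59.222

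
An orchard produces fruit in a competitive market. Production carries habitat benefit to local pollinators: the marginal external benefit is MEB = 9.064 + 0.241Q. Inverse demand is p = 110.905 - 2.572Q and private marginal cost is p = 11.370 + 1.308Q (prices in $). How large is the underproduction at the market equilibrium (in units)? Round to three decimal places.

Market equilibrium (private): 11.370 + 1.308Q = 110.905 - 2.572Q → Q_m = 25.6534.
Social marginal cost = private MC − MEB = 2.306 + 1.067Q.
Set SMC = demand: 2.306 + 1.067Q = 110.905 - 2.572Q → Q* = 29.8431.
Gap = |25.6534 − 29.8431| = 4.1897.

4.190 units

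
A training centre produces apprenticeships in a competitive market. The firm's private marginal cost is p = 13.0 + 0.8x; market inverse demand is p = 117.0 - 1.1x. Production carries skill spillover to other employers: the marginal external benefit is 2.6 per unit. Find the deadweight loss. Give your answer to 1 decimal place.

DWL = 1.8

Market equilibrium (private): 13.0 + 0.8x = 117.0 - 1.1x → x_m = 54.7368.
Social marginal cost = private MC − MEB = 10.4 + 0.8x.
Set SMC = demand: 10.4 + 0.8x = 117.0 - 1.1x → x* = 56.1053.
The loss is the area between SMC and demand from x* to x_m; with linear curves that's a triangle of height MEB(x_m).
DWL = ½ × 1.3685 × 2.6000 = 1.7791.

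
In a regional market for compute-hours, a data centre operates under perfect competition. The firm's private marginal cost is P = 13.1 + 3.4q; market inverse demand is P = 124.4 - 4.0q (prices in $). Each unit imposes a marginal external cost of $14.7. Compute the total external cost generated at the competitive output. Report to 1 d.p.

Market equilibrium (private): 13.1 + 3.4q = 124.4 - 4.0q → q_m = 15.0405.
Total external cost = MEC × q_m = 14.7 × 15.0405 = 221.0954.

$221.1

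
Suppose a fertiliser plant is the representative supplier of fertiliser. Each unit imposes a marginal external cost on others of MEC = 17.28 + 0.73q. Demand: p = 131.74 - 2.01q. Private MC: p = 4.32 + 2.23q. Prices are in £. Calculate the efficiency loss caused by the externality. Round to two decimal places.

DWL = £154.73

Market equilibrium (private): 4.32 + 2.23q = 131.74 - 2.01q → q_m = 30.0519.
Social marginal cost = private MC + MEC = 21.60 + 2.96q.
Set SMC = demand: 21.60 + 2.96q = 131.74 - 2.01q → q* = 22.1610.
The welfare-loss triangle has base |q_m − q*| and height MEC(q_m) (the vertical gap between SMC and demand is zero at q* and MEC at q_m).
DWL = ½ × 7.8909 × 39.2179 = 154.7323.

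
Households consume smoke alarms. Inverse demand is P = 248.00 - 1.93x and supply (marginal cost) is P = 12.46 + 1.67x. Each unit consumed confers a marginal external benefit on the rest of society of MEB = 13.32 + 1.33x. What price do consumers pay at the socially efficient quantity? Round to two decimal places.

P = 36.41

Social marginal benefit = demand + MEB = 261.32 - 0.60x.
Set SMB = MC: 261.32 - 0.60x = 12.46 + 1.67x → x* = 109.6300.
Consumer price on the demand curve at x*: 248.00 − 1.93×109.6300 = 36.4141.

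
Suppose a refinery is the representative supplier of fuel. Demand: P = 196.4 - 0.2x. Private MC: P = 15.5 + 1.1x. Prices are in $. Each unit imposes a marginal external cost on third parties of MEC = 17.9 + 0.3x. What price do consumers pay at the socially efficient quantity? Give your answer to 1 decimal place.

Social marginal cost = private MC + MEC = 33.4 + 1.4x.
Set SMC = demand: 33.4 + 1.4x = 196.4 - 0.2x → x* = 101.8750.
Consumer price on the demand curve at x*: 196.4 − 0.2×101.8750 = 176.0250.

P = $176.0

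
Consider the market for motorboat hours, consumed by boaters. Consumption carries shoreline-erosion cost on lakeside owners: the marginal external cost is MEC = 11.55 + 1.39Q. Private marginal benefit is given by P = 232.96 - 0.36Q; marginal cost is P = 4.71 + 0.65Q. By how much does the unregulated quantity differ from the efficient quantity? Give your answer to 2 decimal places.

135.70 units

Market equilibrium (private): 4.71 + 0.65Q = 232.96 - 0.36Q → Q_m = 225.9901.
Social marginal benefit = demand − MEC = 221.41 - 1.75Q.
Set SMB = MC: 221.41 - 1.75Q = 4.71 + 0.65Q → Q* = 90.2917.
Gap = |225.9901 − 90.2917| = 135.6984.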